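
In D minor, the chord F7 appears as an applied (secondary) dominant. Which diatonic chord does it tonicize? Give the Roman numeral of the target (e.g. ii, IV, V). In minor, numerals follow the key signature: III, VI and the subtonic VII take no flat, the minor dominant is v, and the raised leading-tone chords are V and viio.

The chord is a dominant seventh chord on F.
A dominant resolves down a perfect fifth: F → Bb. In D minor, Bb is scale degree 6, i.e. VI.

VI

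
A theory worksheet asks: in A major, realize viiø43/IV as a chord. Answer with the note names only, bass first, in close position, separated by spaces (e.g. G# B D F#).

G B C# E

viiø43/IV is a secondary leading-tone chord. The target IV is D in A major; the applied chord is rooted a semitone below, on C#.
Building a half-diminished seventh chord on C# gives C#-E-G-B.
The figured bass 43 indicates second inversion, placing the fifth (G) in the bass: G-B-C#-E.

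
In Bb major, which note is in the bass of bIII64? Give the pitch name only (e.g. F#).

Ab

bIII in Bb major has root Db; the chord is Db-F-Ab.
The figure 64 means second inversion — the fifth is in the bass.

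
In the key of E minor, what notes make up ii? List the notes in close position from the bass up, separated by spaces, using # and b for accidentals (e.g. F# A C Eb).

Scale degree 2 in E minor is F#; here the chord built on it is altered to a minor triad. ii is the minor supertonic, borrowed from the parallel major (the Dorian ii).
So the chord is F#-A-C#.

F# A C#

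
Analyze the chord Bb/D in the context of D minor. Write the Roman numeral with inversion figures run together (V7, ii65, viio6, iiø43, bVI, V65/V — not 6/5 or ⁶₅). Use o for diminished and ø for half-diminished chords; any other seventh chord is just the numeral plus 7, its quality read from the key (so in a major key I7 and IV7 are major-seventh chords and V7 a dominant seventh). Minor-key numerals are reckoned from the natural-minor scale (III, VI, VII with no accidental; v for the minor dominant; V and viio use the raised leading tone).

The pitches Bb-D-F form a major triad rooted on Bb.
Bb is scale degree 6 in D minor, and a major triad on that degree is written VI.
With D in the bass the chord is in first inversion, so the figured bass is 6.

VI6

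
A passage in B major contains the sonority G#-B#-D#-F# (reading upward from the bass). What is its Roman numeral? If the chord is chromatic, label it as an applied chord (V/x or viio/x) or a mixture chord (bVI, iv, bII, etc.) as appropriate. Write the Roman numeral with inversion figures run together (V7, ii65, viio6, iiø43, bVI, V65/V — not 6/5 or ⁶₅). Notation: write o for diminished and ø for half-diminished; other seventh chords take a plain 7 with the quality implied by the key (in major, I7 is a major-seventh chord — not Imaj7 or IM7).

Stacked in thirds the chord is G#-B#-D#-F#: a dominant seventh chord on G#.
G# is not a diatonic chord root with this quality in B major, but it lies a perfect fifth above C# (ii), so the chord functions as an applied dominant of ii.

V7/ii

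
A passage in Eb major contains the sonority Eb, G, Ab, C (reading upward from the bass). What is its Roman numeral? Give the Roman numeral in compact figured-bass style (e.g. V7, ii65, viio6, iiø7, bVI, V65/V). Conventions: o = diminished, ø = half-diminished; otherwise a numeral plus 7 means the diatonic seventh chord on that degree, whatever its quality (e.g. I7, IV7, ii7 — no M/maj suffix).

IV43

Stacked in thirds the chord is Ab-C-Eb-G: a major seventh chord on Ab.
Ab is scale degree 4 in Eb major, and a major seventh chord on that degree is written IV7.
With Eb in the bass the chord is in second inversion, so the figured bass is 43.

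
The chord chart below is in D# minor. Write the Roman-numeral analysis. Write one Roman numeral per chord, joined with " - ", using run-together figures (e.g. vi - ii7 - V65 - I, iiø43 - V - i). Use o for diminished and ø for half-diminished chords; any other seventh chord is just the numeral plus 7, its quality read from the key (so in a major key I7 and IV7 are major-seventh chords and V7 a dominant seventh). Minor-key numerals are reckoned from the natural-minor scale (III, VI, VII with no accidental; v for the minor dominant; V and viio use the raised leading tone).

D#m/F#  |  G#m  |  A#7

D#m/F#: minor triad on D# = scale degree 1 → i6.
G#m: root G# is the subdominant; minor triad there is iv.
A#7 has root A#, degree 5 in D# minor, so V7.

i6 - iv - V7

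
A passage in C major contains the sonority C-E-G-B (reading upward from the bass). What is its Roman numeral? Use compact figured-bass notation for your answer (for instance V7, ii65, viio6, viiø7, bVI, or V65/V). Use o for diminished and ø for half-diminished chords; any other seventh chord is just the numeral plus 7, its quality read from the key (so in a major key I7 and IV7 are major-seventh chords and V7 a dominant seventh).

I7

The pitches C-E-G-B form a major seventh chord rooted on C.
In C major, C is the tonic; the diatonic major seventh chord there is I7.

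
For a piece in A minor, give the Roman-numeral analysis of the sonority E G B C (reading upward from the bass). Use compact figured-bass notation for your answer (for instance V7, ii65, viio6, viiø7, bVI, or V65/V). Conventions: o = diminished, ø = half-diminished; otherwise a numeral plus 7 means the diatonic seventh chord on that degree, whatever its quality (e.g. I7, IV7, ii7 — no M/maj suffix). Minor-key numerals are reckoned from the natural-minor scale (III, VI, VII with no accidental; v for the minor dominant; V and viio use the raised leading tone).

III65

Stacked in thirds the chord is C-E-G-B: a major seventh chord on C.
C is scale degree 3 in A minor, and a major seventh chord on that degree is written III7.
With E in the bass the chord is in first inversion, so the figured bass is 65.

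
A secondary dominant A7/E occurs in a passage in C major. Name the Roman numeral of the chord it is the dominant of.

ii

The chord is a dominant seventh chord on A.
A dominant resolves down a perfect fifth: A → D. In C major, D is scale degree 2, i.e. ii.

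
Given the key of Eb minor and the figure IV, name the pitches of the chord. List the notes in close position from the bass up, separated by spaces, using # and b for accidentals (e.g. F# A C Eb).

IV is the major subdominant, borrowed from the parallel major. In Eb minor that root is Ab.
So the chord is Ab-C-Eb, a major triad.

Ab C Eb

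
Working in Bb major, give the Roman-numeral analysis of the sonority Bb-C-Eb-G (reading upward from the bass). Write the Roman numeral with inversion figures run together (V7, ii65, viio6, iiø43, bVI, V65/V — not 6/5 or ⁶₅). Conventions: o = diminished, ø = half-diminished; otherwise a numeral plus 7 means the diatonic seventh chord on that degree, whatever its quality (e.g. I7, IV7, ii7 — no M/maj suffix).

The pitches C-Eb-G-Bb form a minor seventh chord rooted on C.
C is scale degree 2 in Bb major, and a minor seventh chord on that degree is written ii7.
With Bb in the bass the chord is in third inversion, so the figured bass is 42.

ii42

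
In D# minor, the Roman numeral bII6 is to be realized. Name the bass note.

G#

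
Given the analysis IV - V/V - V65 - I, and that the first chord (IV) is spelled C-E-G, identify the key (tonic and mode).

IV is given as C-E-G — a major triad with root C.
If C is scale degree 4 and the mode makes that degree carry a major triad, the tonic is G and the mode is major.

G major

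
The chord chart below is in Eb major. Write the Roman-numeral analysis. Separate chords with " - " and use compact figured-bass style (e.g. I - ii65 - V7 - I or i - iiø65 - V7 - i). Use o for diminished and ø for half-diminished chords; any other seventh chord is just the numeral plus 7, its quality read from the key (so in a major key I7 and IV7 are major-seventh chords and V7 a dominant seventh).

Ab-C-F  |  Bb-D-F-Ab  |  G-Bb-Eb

Ab-C-F: minor triad on F = scale degree 2 → ii6.
Bb-D-F-Ab has root Bb, degree 5 in Eb major, so V7.
G-Bb-Eb: root Eb is the tonic; major triad there is I6.

ii6 - V7 - I6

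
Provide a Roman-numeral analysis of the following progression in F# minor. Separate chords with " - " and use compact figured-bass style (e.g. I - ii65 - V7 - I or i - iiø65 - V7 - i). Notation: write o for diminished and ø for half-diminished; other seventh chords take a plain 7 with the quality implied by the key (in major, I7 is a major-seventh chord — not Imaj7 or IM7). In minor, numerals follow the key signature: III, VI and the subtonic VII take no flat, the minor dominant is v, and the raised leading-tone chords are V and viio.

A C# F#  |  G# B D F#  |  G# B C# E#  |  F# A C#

i6 - iiø7 - V43 - i

A-C#-F#: minor triad on F# = scale degree 1 → i6.
G#-B-D-F# has root G#, degree 2 in F# minor, so iiø7.
G#-B-C#-E#: root C# is the dominant; dominant seventh chord there is V43.
F#-A-C# has root F#, degree 1 in F# minor, so i.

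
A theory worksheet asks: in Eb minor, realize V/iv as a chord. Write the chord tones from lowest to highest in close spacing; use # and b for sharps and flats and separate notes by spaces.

Eb G Bb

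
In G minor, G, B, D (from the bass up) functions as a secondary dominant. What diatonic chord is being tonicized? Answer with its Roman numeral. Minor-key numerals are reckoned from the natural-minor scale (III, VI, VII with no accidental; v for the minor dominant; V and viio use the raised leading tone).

The chord is a major triad on G.
A dominant resolves down a perfect fifth: G → C. In G minor, C is scale degree 4, i.e. iv.

iv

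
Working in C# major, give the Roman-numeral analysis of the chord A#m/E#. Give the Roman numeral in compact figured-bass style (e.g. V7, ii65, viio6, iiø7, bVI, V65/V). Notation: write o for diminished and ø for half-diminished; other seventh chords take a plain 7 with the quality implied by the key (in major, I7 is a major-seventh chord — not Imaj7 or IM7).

vi64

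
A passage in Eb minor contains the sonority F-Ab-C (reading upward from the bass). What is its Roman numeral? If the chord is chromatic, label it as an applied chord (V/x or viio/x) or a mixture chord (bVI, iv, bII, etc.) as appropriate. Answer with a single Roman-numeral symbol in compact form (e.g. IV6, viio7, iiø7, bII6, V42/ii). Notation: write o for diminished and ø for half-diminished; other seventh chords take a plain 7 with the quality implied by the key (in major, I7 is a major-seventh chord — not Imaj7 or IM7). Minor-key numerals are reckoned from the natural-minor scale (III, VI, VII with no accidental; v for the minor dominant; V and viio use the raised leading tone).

ii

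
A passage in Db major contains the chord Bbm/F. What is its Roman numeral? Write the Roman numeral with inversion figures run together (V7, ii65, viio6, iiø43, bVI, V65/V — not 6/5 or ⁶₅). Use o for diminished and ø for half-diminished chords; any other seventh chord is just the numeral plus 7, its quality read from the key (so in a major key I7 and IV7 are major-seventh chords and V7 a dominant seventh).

vi64

Stacked in thirds the chord is Bb-Db-F: a minor triad on Bb.
In Db major, Bb is the submediant; the diatonic minor triad there is vi.
With F in the bass the chord is in second inversion, so the figured bass is 64.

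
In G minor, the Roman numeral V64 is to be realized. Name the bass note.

V in G minor has root D; the chord is D-F#-A.
The figure 64 means second inversion — the fifth is in the bass.

A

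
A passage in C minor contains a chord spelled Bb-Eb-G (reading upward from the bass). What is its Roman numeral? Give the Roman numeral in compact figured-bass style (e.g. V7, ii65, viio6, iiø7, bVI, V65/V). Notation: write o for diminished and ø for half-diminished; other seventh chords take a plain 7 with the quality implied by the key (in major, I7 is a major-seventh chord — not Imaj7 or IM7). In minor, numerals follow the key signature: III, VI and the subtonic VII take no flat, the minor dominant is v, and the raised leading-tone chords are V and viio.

III64

The pitches Eb-G-Bb form a major triad rooted on Eb.
In C minor, Eb is the mediant; the diatonic major triad there is III.
With Bb in the bass the chord is in second inversion, so the figured bass is 64.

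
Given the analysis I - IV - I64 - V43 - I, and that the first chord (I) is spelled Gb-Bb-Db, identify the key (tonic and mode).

Gb major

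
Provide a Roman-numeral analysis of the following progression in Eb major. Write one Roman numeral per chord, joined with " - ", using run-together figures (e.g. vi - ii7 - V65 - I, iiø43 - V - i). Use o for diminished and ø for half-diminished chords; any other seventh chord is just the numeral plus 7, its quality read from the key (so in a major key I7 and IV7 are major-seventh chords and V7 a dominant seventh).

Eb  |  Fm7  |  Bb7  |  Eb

I - ii7 - V7 - I

Eb has root Eb, degree 1 in Eb major, so I.
Fm7 has root F, degree 2 in Eb major, so ii7.
Bb7: dominant seventh chord on Bb = scale degree 5 → V7.
Eb: root Eb is the tonic; major triad there is I.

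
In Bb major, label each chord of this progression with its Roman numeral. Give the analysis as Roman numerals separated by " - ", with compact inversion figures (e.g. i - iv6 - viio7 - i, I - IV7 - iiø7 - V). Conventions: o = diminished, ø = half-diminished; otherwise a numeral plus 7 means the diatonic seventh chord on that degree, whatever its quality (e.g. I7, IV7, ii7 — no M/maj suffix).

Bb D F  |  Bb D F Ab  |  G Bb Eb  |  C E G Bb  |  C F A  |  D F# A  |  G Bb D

I - V7/IV - IV6 - V7/V - V64 - V/vi - vi

Bb-D-F: major triad on Bb = scale degree 1 → I.
Bb-D-F-Ab: chromatic; Bb is V of IV, so V7/IV.
G-Bb-Eb: root Eb is the subdominant; major triad there is IV6.
C-E-G-Bb: chromatic; C is V of V, so V7/V.
C-F-A has root F, degree 5 in Bb major, so V64.
D-F#-A: a major triad on D, the applied dominant of vi → V/vi.
G-Bb-D: minor triad on G = scale degree 6 → vi.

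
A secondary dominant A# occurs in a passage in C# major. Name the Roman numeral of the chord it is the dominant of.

ii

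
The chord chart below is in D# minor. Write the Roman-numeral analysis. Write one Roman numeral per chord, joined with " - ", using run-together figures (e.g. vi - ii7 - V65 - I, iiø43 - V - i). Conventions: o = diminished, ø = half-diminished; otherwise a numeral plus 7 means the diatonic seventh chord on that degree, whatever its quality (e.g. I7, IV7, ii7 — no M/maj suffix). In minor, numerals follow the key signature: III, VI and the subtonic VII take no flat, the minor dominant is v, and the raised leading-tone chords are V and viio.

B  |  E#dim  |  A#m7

VI - iio - v7

B: major triad on B = scale degree 6 → VI.
E#dim has root E#, degree 2 in D# minor, so iio.
A#m7: minor seventh chord on A# = scale degree 5 → v7.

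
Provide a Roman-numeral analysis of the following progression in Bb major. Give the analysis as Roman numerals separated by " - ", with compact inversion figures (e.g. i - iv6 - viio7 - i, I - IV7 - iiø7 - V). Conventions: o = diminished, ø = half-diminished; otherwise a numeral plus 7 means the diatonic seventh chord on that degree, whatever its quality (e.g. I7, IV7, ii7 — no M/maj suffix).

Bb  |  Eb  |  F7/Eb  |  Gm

I - IV - V42 - vi

Bb has root Bb, degree 1 in Bb major, so I.
Eb: root Eb is the subdominant; major triad there is IV.
F7/Eb: dominant seventh chord on F = scale degree 5 → V42.
Gm has root G, degree 6 in Bb major, so vi.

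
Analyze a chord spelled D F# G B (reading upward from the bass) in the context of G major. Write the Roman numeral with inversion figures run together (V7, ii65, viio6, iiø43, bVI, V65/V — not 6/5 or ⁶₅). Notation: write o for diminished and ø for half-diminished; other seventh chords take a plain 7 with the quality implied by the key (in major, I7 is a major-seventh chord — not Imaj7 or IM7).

I43

Stacked in thirds the chord is G-B-D-F#: a major seventh chord on G.
In G major, G is the tonic; the diatonic major seventh chord there is I7.
With D in the bass the chord is in second inversion, so the figured bass is 43.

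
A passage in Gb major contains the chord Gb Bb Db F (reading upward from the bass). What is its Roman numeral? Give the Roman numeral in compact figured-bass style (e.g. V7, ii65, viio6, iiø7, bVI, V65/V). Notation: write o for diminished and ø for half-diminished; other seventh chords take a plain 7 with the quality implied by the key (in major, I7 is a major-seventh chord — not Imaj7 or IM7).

I7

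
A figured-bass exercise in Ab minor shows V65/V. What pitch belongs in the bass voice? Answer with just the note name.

D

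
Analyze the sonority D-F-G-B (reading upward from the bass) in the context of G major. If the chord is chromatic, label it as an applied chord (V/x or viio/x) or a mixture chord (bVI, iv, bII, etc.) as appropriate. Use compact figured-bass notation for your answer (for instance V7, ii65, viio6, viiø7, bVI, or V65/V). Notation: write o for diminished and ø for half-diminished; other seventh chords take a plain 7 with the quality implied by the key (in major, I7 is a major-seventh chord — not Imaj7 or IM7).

The pitches G-B-D-F form a dominant seventh chord rooted on G.
G is not a diatonic chord root with this quality in G major, but it lies a perfect fifth above C (IV), so the chord functions as an applied dominant of IV.
With D in the bass the chord is in second inversion, so the figured bass is 43.

V43/IV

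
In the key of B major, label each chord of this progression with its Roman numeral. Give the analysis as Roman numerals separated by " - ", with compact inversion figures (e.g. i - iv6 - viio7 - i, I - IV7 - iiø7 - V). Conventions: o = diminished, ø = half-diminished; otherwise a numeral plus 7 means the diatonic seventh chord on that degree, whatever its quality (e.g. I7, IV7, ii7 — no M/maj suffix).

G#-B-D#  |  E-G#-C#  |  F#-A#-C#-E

G#-B-D#: minor triad on G# = scale degree 6 → vi.
E-G#-C#: minor triad on C# = scale degree 2 → ii6.
F#-A#-C#-E: root F# is the dominant; dominant seventh chord there is V7.

vi - ii6 - V7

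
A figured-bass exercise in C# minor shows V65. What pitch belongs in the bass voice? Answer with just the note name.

B#

V in C# minor has root G#; the chord is G#-B#-D#-F#.
The figure 65 means first inversion — the third is in the bass.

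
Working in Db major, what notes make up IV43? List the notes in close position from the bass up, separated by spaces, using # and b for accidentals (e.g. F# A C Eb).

Db F Gb Bb

The numeral's case and figure indicate a major seventh chord. In Db major its root, scale degree 4, is Gb.
Stacking thirds from Gb gives Gb-Bb-Db-F.
With the 43 figure the chord is in second inversion; from the bass Db upward in close position it reads Db-F-Gb-Bb.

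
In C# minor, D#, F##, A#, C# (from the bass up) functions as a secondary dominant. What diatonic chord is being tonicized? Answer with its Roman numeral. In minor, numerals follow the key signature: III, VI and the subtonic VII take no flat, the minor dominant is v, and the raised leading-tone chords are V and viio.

The chord is a dominant seventh chord on D#.
A dominant resolves down a perfect fifth: D# → G#. In C# minor, G# is scale degree 5, i.e. V.

V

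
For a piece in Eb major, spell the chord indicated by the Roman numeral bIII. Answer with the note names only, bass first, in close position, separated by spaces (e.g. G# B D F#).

Gb Bb Db

bIII is a major triad on the lowered third degree, borrowed from the parallel minor. In Eb major that root is Gb.
So the chord is Gb-Bb-Db.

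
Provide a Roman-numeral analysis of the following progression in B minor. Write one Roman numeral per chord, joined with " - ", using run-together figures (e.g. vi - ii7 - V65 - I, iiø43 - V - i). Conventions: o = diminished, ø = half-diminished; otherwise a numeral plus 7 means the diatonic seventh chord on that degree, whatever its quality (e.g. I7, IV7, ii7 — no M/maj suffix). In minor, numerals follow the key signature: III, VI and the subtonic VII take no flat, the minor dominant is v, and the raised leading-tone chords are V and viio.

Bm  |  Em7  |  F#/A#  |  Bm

i - iv7 - V6 - i

Bm has root B, degree 1 in B minor, so i.
Em7: minor seventh chord on E = scale degree 4 → iv7.
F#/A#: root F# is the dominant; major triad there is V6.
Bm has root B, degree 1 in B minor, so i.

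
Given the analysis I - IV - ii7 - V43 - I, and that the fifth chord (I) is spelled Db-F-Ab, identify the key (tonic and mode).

Db major

I is given as Db-F-Ab — a major triad with root Db.
If Db is scale degree 1 and the mode makes that degree carry a major triad, the tonic is Db and the mode is major.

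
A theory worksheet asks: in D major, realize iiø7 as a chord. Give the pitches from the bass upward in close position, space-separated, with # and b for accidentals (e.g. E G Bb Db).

iiø7 is the half-diminished supertonic seventh, borrowed from the parallel minor. In D major that root is E.
So the chord is E-G-Bb-D, a half-diminished seventh chord.

E G Bb D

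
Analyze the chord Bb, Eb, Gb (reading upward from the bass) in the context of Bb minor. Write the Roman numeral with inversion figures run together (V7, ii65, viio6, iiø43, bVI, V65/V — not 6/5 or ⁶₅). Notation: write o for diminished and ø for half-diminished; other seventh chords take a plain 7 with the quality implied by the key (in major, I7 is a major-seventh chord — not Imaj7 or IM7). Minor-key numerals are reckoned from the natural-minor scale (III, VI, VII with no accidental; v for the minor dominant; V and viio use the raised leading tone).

Stacked in thirds the chord is Eb-Gb-Bb: a minor triad on Eb.
Eb is scale degree 4 in Bb minor, and a minor triad on that degree is written iv.
With Bb in the bass the chord is in second inversion, so the figured bass is 64.

iv64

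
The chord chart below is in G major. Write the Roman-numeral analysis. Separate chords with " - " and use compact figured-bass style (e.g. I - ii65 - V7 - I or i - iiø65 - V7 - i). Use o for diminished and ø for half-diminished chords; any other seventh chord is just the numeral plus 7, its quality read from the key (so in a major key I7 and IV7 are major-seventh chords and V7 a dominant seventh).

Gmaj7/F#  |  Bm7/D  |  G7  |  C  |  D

I42 - iii65 - V7/IV - IV - V

Gmaj7/F#: root G is the tonic; major seventh chord there is I42.
Bm7/D: minor seventh chord on B = scale degree 3 → iii65.
G7 is the secondary dominant of IV (dominant seventh chord on G): V7/IV.
C: major triad on C = scale degree 4 → IV.
D: major triad on D = scale degree 5 → V.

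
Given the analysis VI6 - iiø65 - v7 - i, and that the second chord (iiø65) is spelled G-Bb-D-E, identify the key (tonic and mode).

D minor

iiø65 is given as G-Bb-D-E — a half-diminished seventh chord with root E.
iiø65 on E implies E is the supertonic; that puts the tonic at D, and the lowercase numeral fits minor mode.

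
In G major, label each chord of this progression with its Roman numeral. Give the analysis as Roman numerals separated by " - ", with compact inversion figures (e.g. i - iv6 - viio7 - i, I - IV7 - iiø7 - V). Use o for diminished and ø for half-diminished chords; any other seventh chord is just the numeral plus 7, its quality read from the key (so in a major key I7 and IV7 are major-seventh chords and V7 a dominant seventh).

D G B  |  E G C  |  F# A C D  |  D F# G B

I64 - IV6 - V65 - I43

D-G-B: root G is the tonic; major triad there is I64.
E-G-C has root C, degree 4 in G major, so IV6.
F#-A-C-D: root D is the dominant; dominant seventh chord there is V65.
D-F#-G-B has root G, degree 1 in G major, so I43.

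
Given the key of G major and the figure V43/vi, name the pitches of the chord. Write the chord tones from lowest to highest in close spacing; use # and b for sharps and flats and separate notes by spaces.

F# A B D#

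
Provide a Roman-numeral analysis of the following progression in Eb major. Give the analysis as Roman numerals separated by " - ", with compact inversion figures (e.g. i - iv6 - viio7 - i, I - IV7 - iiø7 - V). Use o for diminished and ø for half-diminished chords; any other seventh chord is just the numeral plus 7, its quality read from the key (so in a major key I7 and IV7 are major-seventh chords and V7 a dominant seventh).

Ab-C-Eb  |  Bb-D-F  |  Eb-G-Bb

IV - V - I

Ab-C-Eb has root Ab, degree 4 in Eb major, so IV.
Bb-D-F: root Bb is the dominant; major triad there is V.
Eb-G-Bb: root Eb is the tonic; major triad there is I.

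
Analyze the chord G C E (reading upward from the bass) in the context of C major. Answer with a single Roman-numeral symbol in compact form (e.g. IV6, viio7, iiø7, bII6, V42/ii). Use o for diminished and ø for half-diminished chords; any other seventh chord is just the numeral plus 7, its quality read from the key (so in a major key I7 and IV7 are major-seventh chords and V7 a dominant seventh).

I64

The pitches C-E-G form a major triad rooted on C.
C is scale degree 1 in C major, and a major triad on that degree is written I.
With G in the bass the chord is in second inversion, so the figured bass is 64.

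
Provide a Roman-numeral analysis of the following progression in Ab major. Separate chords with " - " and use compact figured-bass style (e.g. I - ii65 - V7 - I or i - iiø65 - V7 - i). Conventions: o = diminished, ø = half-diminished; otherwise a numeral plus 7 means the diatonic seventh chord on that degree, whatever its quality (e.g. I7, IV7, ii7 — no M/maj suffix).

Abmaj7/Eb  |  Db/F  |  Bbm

I43 - IV6 - ii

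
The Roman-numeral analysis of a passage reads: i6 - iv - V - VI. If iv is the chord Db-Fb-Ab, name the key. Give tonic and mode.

The anchor chord is a minor triad on Db, labeled iv.
Counting down 3 scale steps from Db places the tonic on Ab; a minor triad on degree 4 is diatonic only in minor.

Ab minor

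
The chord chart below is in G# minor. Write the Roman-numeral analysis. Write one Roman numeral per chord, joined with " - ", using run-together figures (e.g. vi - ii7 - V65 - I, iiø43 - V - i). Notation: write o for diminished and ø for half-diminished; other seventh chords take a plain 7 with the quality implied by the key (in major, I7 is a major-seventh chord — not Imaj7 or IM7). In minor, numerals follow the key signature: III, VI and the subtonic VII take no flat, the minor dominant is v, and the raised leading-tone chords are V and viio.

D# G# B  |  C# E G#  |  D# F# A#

i64 - iv - v

D#-G#-B: root G# is the tonic; minor triad there is i64.
C#-E-G#: root C# is the subdominant; minor triad there is iv.
D#-F#-A#: root D# is the dominant; minor triad there is v.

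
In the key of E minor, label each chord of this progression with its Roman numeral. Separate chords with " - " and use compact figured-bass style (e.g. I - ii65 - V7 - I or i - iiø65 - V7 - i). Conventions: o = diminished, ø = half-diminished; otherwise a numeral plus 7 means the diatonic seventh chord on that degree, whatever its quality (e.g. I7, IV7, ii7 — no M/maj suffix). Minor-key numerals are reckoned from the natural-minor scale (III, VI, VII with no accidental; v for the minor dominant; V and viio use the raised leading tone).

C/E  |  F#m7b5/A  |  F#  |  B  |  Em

VI6 - iiø65 - V/V - V - i

C/E: root C is the submediant; major triad there is VI6.
F#m7b5/A: half-diminished seventh chord on F# = scale degree 2 → iiø65.
F# is the secondary dominant of V (major triad on F#): V/V.
B: major triad on B = scale degree 5 → V.
Em: minor triad on E = scale degree 1 → i.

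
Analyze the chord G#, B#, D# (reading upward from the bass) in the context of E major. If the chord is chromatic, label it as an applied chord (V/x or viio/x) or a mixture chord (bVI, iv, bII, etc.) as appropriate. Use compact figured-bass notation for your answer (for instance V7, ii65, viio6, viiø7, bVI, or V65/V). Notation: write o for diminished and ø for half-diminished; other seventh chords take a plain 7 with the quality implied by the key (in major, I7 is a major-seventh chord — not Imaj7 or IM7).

V/vi

Stacked in thirds the chord is G#-B#-D#: a major triad on G#.
G# is not a diatonic chord root with this quality in E major, but it lies a perfect fifth above C# (vi), so the chord functions as an applied dominant of vi.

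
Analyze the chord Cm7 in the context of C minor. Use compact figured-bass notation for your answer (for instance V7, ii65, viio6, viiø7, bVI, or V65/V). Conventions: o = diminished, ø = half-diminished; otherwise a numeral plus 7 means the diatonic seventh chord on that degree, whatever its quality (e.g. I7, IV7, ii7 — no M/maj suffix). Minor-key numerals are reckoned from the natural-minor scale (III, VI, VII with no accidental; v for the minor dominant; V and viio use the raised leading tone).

i7

The pitches C-Eb-G-Bb form a minor seventh chord rooted on C.
In C minor, C is the tonic; the diatonic minor seventh chord there is i7.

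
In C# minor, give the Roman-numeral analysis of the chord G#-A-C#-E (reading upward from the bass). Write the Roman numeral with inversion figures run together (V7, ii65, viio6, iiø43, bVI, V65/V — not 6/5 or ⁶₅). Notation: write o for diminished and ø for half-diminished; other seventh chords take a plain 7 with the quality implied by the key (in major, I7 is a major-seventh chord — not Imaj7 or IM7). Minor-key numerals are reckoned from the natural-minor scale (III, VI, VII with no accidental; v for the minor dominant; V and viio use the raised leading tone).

The pitches A-C#-E-G# form a major seventh chord rooted on A.
In C# minor, A is the submediant; the diatonic major seventh chord there is VI7.
With G# in the bass the chord is in third inversion, so the figured bass is 42.

VI42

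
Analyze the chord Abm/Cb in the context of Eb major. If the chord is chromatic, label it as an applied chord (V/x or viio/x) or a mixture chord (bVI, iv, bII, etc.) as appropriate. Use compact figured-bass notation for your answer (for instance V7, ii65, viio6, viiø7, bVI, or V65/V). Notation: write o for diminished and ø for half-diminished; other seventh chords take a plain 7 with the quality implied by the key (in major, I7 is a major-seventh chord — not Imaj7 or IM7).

iv6

Stacked in thirds the chord is Ab-Cb-Eb: a minor triad on Ab.
Ab is the fourth degree of Eb major. This is the minor subdominant, borrowed from the parallel minor.
With Cb in the bass the chord is in first inversion, so the figured bass is 6.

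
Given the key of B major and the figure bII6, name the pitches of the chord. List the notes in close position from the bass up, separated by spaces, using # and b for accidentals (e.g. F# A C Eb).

bII6 is the Neapolitan sixth — a major triad on the lowered second degree, here in its customary first inversion. In B major that root is C.
So the chord is C-E-G.
The figured bass 6 indicates first inversion, placing the third (E) in the bass: E-G-C.

E G C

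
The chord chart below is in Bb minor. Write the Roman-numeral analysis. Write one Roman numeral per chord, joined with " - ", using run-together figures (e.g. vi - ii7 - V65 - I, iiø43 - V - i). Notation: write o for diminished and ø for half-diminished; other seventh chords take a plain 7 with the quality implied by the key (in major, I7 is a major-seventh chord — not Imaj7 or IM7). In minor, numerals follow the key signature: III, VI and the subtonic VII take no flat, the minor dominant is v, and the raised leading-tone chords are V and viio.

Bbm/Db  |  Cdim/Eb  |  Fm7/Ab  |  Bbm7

i6 - iio6 - v65 - i7

Bbm/Db: root Bb is the tonic; minor triad there is i6.
Cdim/Eb: diminished triad on C = scale degree 2 → iio6.
Fm7/Ab: minor seventh chord on F = scale degree 5 → v65.
Bbm7 has root Bb, degree 1 in Bb minor, so i7.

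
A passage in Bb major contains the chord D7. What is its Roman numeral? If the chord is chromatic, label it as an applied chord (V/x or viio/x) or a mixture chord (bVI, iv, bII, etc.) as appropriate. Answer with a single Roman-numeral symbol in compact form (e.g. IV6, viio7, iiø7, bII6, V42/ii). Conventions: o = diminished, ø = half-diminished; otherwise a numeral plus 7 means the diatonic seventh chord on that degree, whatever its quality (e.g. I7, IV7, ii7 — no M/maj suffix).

V7/vi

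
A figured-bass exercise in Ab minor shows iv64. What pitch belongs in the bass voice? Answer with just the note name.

iv in Ab minor has root Db; the chord is Db-Fb-Ab.
The figure 64 means second inversion — the fifth is in the bass.

Ab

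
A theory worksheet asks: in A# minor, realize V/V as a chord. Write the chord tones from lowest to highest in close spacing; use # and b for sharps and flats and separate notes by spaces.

V/V is a secondary dominant — the dominant triad of V. V in A# minor is E#, so the applied chord's root is B#, a perfect fifth above.
Building a major triad on B# gives B#-D##-F##.

B# D## F##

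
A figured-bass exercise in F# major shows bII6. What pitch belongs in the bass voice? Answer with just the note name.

B

bII in F# major has root G; the chord is G-B-D.
The figure 6 means first inversion — the third is in the bass.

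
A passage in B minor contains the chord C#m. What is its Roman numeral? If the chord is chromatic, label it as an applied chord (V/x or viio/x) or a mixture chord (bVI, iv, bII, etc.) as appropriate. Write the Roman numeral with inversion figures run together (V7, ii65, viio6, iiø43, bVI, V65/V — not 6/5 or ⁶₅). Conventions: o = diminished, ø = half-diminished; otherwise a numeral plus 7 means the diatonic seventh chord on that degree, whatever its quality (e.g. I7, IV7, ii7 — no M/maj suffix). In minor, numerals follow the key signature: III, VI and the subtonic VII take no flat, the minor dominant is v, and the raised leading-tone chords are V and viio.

ii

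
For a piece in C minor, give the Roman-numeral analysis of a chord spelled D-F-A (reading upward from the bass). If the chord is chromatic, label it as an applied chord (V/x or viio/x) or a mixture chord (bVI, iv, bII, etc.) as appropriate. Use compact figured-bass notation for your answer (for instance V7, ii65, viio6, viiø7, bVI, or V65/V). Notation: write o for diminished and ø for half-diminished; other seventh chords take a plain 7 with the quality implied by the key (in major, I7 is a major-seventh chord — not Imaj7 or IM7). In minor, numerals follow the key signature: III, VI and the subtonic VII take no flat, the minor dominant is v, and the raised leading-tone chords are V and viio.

ii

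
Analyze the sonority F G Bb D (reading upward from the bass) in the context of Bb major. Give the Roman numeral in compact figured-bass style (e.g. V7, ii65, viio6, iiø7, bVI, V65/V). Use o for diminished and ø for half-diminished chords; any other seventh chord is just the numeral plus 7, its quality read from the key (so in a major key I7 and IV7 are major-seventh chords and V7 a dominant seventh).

Stacked in thirds the chord is G-Bb-D-F: a minor seventh chord on G.
G is scale degree 6 in Bb major, and a minor seventh chord on that degree is written vi7.
With F in the bass the chord is in third inversion, so the figured bass is 42.

vi42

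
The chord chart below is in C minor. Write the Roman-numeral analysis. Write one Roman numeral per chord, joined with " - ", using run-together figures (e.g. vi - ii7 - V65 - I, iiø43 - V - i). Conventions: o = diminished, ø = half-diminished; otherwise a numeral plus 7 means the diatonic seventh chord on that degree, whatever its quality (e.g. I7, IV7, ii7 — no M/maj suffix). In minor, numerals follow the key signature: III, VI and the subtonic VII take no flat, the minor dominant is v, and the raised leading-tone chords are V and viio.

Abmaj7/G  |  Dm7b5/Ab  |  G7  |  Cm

VI42 - iiø43 - V7 - i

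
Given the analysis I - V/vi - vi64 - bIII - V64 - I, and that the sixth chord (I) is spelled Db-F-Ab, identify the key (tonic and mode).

The anchor chord is a major triad on Db, labeled I.
If Db is scale degree 1 and the mode makes that degree carry a major triad, the tonic is Db and the mode is major.

Db major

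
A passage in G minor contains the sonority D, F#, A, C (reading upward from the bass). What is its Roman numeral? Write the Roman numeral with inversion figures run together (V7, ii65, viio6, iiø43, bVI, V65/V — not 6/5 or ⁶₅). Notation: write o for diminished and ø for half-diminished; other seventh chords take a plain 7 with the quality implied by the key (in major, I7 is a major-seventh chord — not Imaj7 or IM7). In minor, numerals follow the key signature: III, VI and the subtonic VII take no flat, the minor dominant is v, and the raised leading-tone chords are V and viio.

The pitches D-F#-A-C form a dominant seventh chord rooted on D.
D is scale degree 5 in G minor, and a dominant seventh chord on that degree is written V7.

V7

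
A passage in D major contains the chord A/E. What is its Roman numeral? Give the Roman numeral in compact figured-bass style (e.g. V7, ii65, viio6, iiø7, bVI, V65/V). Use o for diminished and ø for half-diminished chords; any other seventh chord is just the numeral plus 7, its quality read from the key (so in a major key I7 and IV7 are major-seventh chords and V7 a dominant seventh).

V64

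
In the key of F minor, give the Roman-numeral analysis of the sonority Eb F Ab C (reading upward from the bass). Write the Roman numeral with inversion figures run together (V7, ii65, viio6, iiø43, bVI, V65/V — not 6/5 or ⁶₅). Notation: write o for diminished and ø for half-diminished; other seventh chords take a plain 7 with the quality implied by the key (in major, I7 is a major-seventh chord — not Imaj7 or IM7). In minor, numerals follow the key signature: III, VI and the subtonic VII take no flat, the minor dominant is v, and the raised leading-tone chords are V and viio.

i42

The pitches F-Ab-C-Eb form a minor seventh chord rooted on F.
In F minor, F is the tonic; the diatonic minor seventh chord there is i7.
With Eb in the bass the chord is in third inversion, so the figured bass is 42.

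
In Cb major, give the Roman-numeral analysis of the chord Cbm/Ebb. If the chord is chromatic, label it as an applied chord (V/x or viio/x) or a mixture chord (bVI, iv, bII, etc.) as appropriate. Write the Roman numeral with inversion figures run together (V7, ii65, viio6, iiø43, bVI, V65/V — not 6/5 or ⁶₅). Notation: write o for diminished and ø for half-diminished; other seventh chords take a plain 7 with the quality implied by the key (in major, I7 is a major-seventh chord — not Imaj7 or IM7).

i6

Stacked in thirds the chord is Cb-Ebb-Gb: a minor triad on Cb.
Cb is the first degree of Cb major. This is the minor tonic, borrowed from the parallel minor.
With Ebb in the bass the chord is in first inversion, so the figured bass is 6.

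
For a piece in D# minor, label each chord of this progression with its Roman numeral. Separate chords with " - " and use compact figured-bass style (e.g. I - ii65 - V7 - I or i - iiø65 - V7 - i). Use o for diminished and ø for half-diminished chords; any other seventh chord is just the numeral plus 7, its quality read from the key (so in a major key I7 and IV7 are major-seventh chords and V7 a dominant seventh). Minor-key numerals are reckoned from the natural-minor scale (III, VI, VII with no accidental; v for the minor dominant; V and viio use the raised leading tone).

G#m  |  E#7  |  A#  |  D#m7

iv - V7/V - V - i7

G#m has root G#, degree 4 in D# minor, so iv.
E#7: chromatic; E# is V of V, so V7/V.
A# has root A#, degree 5 in D# minor, so V.
D#m7 has root D#, degree 1 in D# minor, so i7.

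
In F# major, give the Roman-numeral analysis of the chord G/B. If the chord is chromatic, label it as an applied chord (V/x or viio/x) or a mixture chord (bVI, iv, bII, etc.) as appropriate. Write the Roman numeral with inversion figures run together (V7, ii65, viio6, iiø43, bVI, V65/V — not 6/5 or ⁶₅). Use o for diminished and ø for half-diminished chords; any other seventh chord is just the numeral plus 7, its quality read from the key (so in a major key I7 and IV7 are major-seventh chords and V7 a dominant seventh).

bII6

The pitches G-B-D form a major triad rooted on G.
G is the lowered second degree of F# major (diatonic 2 would be G#). This is the Neapolitan sixth — a major triad on the lowered second degree, here in its customary first inversion.
With B in the bass the chord is in first inversion, so the figured bass is 6.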